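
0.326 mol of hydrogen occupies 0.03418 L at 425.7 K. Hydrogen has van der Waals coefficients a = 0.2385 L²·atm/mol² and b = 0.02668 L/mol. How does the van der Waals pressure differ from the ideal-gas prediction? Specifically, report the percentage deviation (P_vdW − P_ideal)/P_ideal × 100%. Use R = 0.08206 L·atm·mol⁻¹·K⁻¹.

27.62 %

Ideal: P_ideal = nRT/V = (0.326)(0.08206)(425.7)/0.03418 = 333.181 atm
vdW: P = nRT/(V − nb) − a n²/V² = 11.3881/0.0254823 − 0.0253468/0.00116827 = 446.902 − 21.6960 = 425.206 atm
% deviation = (425.206 − 333.181)/333.181 × 100% = 27.62%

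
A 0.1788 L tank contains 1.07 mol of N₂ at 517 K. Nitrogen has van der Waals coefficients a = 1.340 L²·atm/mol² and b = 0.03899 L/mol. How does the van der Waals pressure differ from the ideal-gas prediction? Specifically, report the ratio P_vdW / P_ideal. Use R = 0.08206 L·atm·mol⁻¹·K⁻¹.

Ideal: P_ideal = nRT/V = (1.07)(0.08206)(517)/0.1788 = 253.886 atm
vdW: P = nRT/(V − nb) − a n²/V² = 45.3948/0.137081 − 1.53417/0.0319694 = 331.153 − 47.9887 = 283.164 atm
Ratio = 283.164/253.886 = 1.115

P_vdW / P_ideal ≈ 1.115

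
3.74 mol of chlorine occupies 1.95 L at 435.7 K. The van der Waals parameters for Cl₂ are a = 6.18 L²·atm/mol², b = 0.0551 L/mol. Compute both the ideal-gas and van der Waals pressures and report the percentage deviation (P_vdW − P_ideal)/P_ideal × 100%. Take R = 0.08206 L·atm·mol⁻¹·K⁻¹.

Ideal: P_ideal = nRT/V = (3.74)(0.08206)(435.7)/1.95 = 68.5735 atm
vdW: P = nRT/(V − nb) − a n²/V² = 133.718/1.74393 − 86.4434/3.80250 = 76.6762 − 22.7333 = 53.9429 atm
% deviation = (53.9429 − 68.5735)/68.5735 × 100% = -21.34%

-21.34 %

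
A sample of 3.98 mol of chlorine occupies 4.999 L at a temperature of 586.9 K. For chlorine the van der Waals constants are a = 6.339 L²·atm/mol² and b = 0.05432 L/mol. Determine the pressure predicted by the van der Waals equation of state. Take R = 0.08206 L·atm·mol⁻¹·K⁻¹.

P = nRT/(V − nb) − a n²/V²
nRT/(V − nb) = (3.98)(0.08206)(586.9)/(4.999 − 3.98×0.05432) = 191.68/4.7828 = 40.077 atm
a n²/V² = (6.339)(3.98)²/(4.999)² = 4.0181 atm
P = 40.077 − 4.0181 = 36.06 atm

P ≈ 36.06 atm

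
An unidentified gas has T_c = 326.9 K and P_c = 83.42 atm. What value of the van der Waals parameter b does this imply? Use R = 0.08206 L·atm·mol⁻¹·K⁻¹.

b ≈ 0.04020 L/mol

From T_c = 8a/(27Rb) and P_c = a/(27b²): b = R T_c/(8 P_c).
b = (0.08206)(326.9)/(8×83.42) = 26.825/667.36 = 0.04020 L/mol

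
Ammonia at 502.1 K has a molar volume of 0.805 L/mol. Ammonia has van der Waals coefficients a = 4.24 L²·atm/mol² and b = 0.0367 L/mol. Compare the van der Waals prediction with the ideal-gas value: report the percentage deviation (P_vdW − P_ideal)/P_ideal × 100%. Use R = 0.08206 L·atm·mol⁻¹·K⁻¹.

Ideal: P_ideal = RT/V_m = (0.08206)(502.1)/0.805 = 51.1830 atm
vdW: P = RT/(V_m − b) − a/V_m² = 41.2023/0.768300 − 4.24/0.648025 = 53.6279 − 6.54296 = 47.0849 atm
% deviation = (47.0849 − 51.1830)/51.1830 × 100% = -8.01%

-8.01 %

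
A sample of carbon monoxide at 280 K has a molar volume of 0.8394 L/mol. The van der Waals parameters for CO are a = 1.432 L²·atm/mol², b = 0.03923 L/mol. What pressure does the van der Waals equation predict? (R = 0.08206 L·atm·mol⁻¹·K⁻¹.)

P ≈ 26.68 atm

P = RT/(V_m − b) − a/V_m²
RT/(V_m − b) = (0.08206)(280)/(0.8394 − 0.03923) = 22.977/0.80017 = 28.715 atm
a/V_m² = 1.432/(0.8394)² = 2.0324 atm
P = 28.715 − 2.0324 = 26.68 atm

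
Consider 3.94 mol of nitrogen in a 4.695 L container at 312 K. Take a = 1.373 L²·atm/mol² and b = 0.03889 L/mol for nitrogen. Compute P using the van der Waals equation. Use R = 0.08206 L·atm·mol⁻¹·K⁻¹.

P ≈ 21.24 atm

P = nRT/(V − nb) − a n²/V²
nRT/(V − nb) = (3.94)(0.08206)(312)/(4.695 − 3.94×0.03889) = 100.87/4.5418 = 22.209 atm
a n²/V² = (1.373)(3.94)²/(4.695)² = 0.96692 atm
P = 22.209 − 0.96692 = 21.24 atm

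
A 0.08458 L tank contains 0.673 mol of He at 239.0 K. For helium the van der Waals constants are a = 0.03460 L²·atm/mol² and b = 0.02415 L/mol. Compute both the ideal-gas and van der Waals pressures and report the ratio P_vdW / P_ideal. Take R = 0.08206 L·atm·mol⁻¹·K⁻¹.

P_vdW / P_ideal ≈ 1.224

Ideal: P_ideal = nRT/V = (0.673)(0.08206)(239.0)/0.08458 = 156.055 atm
vdW: P = nRT/(V − nb) − a n²/V² = 13.1991/0.0683271 − 0.0156713/0.00715378 = 193.175 − 2.19063 = 190.984 atm
Ratio = 190.984/156.055 = 1.224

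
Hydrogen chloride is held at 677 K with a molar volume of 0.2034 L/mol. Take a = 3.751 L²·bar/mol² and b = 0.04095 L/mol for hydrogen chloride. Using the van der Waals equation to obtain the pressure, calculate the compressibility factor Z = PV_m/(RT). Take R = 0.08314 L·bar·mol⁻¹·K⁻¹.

Z ≈ 0.9244

P = RT/(V_m − b) − a/V_m² = (0.08314)(677)/(0.2034 − 0.04095) − 3.751/(0.2034)²
  = 56.286/0.16245 − 90.666 = 346.48 − 90.666 = 255.81 bar
Z = PV_m/(RT) = (255.81)(0.2034)/((0.08314)(677)) = 52.032/56.286 = 0.9244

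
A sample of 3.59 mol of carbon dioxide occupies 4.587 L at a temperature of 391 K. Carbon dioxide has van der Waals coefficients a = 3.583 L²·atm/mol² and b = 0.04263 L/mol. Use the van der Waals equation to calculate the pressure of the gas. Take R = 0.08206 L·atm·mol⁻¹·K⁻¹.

P = nRT/(V − nb) − a n²/V²
nRT/(V − nb) = (3.59)(0.08206)(391)/(4.587 − 3.59×0.04263) = 115.19/4.4340 = 25.979 atm
a n²/V² = (3.583)(3.59)²/(4.587)² = 2.1947 atm
P = 25.979 − 2.1947 = 23.78 atm

P ≈ 23.78 atm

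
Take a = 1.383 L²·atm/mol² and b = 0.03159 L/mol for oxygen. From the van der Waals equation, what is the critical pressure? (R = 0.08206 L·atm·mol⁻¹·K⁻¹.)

For a van der Waals gas, P_c = a/(27b²).
P_c = 1.383/(27×(0.03159)²) = 1.383/0.026944 = 51.33 atm

P_c ≈ 51.33 atm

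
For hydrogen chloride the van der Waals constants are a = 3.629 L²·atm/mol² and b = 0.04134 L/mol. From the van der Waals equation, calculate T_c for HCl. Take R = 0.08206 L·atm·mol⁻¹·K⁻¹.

T_c ≈ 317.0 K

For a van der Waals gas, T_c = 8a/(27Rb).
T_c = 8×3.629/(27×0.08206×0.04134) = 29.032/0.091594 = 317.0 K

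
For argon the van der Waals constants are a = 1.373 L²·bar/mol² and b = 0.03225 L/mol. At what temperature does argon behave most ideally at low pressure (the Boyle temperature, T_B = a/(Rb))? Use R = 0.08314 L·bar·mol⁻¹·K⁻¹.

For a van der Waals gas the second virial coefficient B₂ = b − a/(RT) vanishes at T_B = a/(Rb).
T_B = 1.373/(0.08314×0.03225) = 1.373/0.0026813 = 512.1 K

T_B ≈ 512.1 K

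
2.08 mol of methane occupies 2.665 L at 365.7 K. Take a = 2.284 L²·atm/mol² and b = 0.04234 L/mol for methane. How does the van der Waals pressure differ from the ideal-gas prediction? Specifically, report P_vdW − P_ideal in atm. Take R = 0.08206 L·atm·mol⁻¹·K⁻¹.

Ideal: P_ideal = nRT/V = (2.08)(0.08206)(365.7)/2.665 = 23.4219 atm
vdW: P = nRT/(V − nb) − a n²/V² = 62.4194/2.57693 − 9.88150/7.10223 = 24.2224 − 1.39132 = 22.8311 atm
ΔP = 22.8311 − 23.4219 = -0.591 atm

ΔP ≈ -0.591 atm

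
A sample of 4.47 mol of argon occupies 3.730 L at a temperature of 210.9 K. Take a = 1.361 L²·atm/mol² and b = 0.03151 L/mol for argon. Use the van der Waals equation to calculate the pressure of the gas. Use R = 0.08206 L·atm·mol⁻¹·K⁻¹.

P = nRT/(V − nb) − a n²/V²
nRT/(V − nb) = (4.47)(0.08206)(210.9)/(3.730 − 4.47×0.03151) = 77.360/3.5892 = 21.554 atm
a n²/V² = (1.361)(4.47)²/(3.730)² = 1.9546 atm
P = 21.554 − 1.9546 = 19.60 atm

P ≈ 19.60 atm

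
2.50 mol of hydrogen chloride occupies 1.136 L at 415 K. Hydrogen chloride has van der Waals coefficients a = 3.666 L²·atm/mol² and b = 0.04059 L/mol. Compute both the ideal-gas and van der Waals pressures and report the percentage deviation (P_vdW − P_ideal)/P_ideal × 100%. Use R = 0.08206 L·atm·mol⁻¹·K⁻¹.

-13.88 %

Ideal: P_ideal = nRT/V = (2.50)(0.08206)(415)/1.136 = 74.9448 atm
vdW: P = nRT/(V − nb) − a n²/V² = 85.1373/1.03453 − 22.9125/1.29050 = 82.2956 − 17.7547 = 64.5409 atm
% deviation = (64.5409 − 74.9448)/74.9448 × 100% = -13.88%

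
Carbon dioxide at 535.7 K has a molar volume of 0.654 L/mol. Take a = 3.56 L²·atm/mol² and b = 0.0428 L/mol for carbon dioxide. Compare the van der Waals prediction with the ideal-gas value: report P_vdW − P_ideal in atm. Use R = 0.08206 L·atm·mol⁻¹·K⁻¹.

ΔP ≈ -3.616 atm

Ideal: P_ideal = RT/V_m = (0.08206)(535.7)/0.654 = 67.2164 atm
vdW: P = RT/(V_m − b) − a/V_m² = 43.9595/0.611200 − 3.56/0.427716 = 71.9233 − 8.32328 = 63.6000 atm
ΔP = 63.6000 − 67.2164 = -3.616 atm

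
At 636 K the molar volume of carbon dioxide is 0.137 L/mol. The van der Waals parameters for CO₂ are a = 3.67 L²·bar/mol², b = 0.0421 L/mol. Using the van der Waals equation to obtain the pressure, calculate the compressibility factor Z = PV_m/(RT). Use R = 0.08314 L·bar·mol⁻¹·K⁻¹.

Z ≈ 0.9370

P = RT/(V_m − b) − a/V_m² = (0.08314)(636)/(0.137 − 0.0421) − 3.67/(0.137)²
  = 52.877/0.094900 − 195.54 = 557.19 − 195.54 = 361.65 bar
Z = PV_m/(RT) = (361.65)(0.137)/((0.08314)(636)) = 49.546/52.877 = 0.9370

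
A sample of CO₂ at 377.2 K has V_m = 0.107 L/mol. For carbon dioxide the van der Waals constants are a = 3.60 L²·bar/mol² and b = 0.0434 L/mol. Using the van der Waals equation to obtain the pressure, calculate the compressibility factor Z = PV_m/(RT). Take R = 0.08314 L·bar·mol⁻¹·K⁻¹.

Z ≈ 0.6095

P = RT/(V_m − b) − a/V_m² = (0.08314)(377.2)/(0.107 − 0.0434) − 3.60/(0.107)²
  = 31.360/0.063600 − 314.44 = 493.08 − 314.44 = 178.64 bar
Z = PV_m/(RT) = (178.64)(0.107)/((0.08314)(377.2)) = 19.114/31.360 = 0.6095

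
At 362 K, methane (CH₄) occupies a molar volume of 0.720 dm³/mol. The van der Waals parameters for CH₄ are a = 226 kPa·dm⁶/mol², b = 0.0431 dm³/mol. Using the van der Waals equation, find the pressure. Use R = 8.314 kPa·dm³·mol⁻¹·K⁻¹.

P = RT/(V_m − b) − a/V_m²
RT/(V_m − b) = (8.314)(362)/(0.720 − 0.0431) = 3009.7/0.67690 = 4446.3 kPa
a/V_m² = 226/(0.720)² = 435.96 kPa
P = 4446.3 − 435.96 = 4010 kPa

P ≈ 4010 kPa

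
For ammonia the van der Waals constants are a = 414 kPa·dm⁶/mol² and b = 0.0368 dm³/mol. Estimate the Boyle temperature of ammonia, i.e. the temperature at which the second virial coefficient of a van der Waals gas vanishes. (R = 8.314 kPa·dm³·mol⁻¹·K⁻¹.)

For a van der Waals gas the second virial coefficient B₂ = b − a/(RT) vanishes at T_B = a/(Rb).
T_B = 414/(8.314×0.0368) = 414/0.30596 = 1353 K

T_B ≈ 1353 K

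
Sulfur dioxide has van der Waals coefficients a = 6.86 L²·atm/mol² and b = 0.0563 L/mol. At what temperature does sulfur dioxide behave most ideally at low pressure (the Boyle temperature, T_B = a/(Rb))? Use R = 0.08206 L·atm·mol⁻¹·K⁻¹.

For a van der Waals gas the second virial coefficient B₂ = b − a/(RT) vanishes at T_B = a/(Rb).
T_B = 6.86/(0.08206×0.0563) = 6.86/0.0046200 = 1485 K

T_B ≈ 1485 K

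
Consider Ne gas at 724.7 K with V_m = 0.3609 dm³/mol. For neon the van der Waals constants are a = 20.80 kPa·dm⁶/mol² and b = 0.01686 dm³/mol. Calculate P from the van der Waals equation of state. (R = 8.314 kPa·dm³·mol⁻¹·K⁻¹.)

P = RT/(V_m − b) − a/V_m²
RT/(V_m − b) = (8.314)(724.7)/(0.3609 − 0.01686) = 6025.2/0.34404 = 17513 kPa
a/V_m² = 20.80/(0.3609)² = 159.69 kPa
P = 17513 − 159.69 = 17353 kPa

P ≈ 17353 kPa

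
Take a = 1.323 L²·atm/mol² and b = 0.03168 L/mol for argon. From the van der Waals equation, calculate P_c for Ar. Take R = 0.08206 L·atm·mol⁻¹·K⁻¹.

P_c ≈ 48.82 atm

For a van der Waals gas, P_c = a/(27b²).
P_c = 1.323/(27×(0.03168)²) = 1.323/0.027098 = 48.82 atm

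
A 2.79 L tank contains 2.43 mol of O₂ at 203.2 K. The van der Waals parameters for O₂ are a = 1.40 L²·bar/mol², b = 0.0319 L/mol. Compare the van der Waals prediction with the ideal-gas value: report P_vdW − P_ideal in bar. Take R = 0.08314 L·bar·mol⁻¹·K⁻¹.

ΔP ≈ -0.642 bar

Ideal: P_ideal = nRT/V = (2.43)(0.08314)(203.2)/2.79 = 14.7142 bar
vdW: P = nRT/(V − nb) − a n²/V² = 41.0525/2.71248 − 8.26686/7.78410 = 15.1347 − 1.06202 = 14.0727 bar
ΔP = 14.0727 − 14.7142 = -0.642 bar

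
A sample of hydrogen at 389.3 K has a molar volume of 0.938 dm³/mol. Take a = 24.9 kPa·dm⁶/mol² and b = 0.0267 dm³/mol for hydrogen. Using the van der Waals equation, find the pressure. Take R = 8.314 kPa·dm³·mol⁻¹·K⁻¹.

P = RT/(V_m − b) − a/V_m²
RT/(V_m − b) = (8.314)(389.3)/(0.938 − 0.0267) = 3236.6/0.91130 = 3551.6 kPa
a/V_m² = 24.9/(0.938)² = 28.300 kPa
P = 3551.6 − 28.300 = 3523 kPa

P ≈ 3523 kPa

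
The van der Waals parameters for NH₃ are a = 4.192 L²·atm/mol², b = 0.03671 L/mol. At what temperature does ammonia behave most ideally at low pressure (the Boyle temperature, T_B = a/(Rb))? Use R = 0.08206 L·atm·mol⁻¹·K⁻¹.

For a van der Waals gas the second virial coefficient B₂ = b − a/(RT) vanishes at T_B = a/(Rb).
T_B = 4.192/(0.08206×0.03671) = 4.192/0.0030124 = 1392 K

T_B ≈ 1392 K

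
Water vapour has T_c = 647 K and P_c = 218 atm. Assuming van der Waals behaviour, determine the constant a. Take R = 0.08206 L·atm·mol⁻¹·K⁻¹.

From T_c = 8a/(27Rb) and P_c = a/(27b²): a = 27 R² T_c²/(64 P_c).
a = 27×(0.08206)²×(647)²/(64×218) = 76109/13952 = 5.455 L²·atm/mol²

a ≈ 5.455 L²·atm/mol²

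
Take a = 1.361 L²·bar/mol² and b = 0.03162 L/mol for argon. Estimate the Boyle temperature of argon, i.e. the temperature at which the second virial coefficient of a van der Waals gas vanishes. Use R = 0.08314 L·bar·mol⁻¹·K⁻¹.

For a van der Waals gas the second virial coefficient B₂ = b − a/(RT) vanishes at T_B = a/(Rb).
T_B = 1.361/(0.08314×0.03162) = 1.361/0.0026289 = 517.7 K

T_B ≈ 517.7 K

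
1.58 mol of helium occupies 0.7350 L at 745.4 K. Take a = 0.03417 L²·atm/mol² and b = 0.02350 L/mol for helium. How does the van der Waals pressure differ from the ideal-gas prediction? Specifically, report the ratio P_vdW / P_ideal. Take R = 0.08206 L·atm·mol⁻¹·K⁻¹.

Ideal: P_ideal = nRT/V = (1.58)(0.08206)(745.4)/0.7350 = 131.489 atm
vdW: P = nRT/(V − nb) − a n²/V² = 96.6447/0.697870 − 0.0853020/0.540225 = 138.485 − 0.157901 = 138.327 atm
Ratio = 138.327/131.489 = 1.052

P_vdW / P_ideal ≈ 1.052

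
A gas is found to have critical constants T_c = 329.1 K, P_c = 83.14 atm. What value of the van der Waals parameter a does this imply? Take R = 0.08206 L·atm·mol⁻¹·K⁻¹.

From T_c = 8a/(27Rb) and P_c = a/(27b²): a = 27 R² T_c²/(64 P_c).
a = 27×(0.08206)²×(329.1)²/(64×83.14) = 19692/5321.0 = 3.701 L²·atm/mol²

a ≈ 3.701 L²·atm/mol²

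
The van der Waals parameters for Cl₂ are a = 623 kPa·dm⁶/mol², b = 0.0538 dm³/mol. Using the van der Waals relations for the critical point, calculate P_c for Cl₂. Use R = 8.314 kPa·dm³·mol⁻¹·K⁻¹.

P_c ≈ 7972 kPa

For a van der Waals gas, P_c = a/(27b²).
P_c = 623/(27×(0.0538)²) = 623/0.078150 = 7972 kPa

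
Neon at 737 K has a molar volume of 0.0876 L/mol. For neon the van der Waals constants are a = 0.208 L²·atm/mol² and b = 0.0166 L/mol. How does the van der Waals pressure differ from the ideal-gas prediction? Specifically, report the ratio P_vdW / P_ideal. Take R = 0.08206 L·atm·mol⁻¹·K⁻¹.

P_vdW / P_ideal ≈ 1.195

Ideal: P_ideal = RT/V_m = (0.08206)(737)/0.0876 = 690.391 atm
vdW: P = RT/(V_m − b) − a/V_m² = 60.4782/0.0710000 − 0.208/0.00767376 = 851.806 − 27.1054 = 824.701 atm
Ratio = 824.701/690.391 = 1.195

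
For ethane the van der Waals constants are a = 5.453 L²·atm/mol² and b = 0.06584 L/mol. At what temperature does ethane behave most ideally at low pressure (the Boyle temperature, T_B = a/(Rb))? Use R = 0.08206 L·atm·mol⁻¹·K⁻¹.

For a van der Waals gas the second virial coefficient B₂ = b − a/(RT) vanishes at T_B = a/(Rb).
T_B = 5.453/(0.08206×0.06584) = 5.453/0.0054028 = 1009 K

T_B ≈ 1009 K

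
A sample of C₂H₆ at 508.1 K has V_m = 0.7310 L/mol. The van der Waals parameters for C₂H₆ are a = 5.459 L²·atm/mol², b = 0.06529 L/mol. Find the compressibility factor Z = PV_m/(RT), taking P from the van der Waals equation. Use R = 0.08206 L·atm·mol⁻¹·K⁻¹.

P = RT/(V_m − b) − a/V_m² = (0.08206)(508.1)/(0.7310 − 0.06529) − 5.459/(0.7310)²
  = 41.695/0.66571 − 10.216 = 62.632 − 10.216 = 52.416 atm
Z = PV_m/(RT) = (52.416)(0.7310)/((0.08206)(508.1)) = 38.316/41.695 = 0.9190

Z ≈ 0.9190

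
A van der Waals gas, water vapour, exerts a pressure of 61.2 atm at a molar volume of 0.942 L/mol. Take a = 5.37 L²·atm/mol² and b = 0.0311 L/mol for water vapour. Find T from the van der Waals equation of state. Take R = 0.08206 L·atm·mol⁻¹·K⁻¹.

T ≈ 746.5 K

T = (P + a/V_m²)(V_m − b)/R
P + a/V_m² = 61.2 + 5.37/(0.942)² = 67.252 atm
V_m − b = 0.942 − 0.0311 = 0.91090 L/mol
T = (67.252)(0.91090)/0.08206 = 746.5 K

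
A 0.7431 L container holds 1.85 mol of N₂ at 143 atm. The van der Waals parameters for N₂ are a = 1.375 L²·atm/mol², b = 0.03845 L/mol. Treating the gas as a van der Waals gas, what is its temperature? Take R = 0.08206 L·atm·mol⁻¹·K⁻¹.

T = (P + a n²/V²)(V − nb)/(nR)
P + a n²/V² = 143 + (1.375)(1.85)²/(0.7431)² = 151.52 atm
V − nb = 0.7431 − (1.85)(0.03845) = 0.67197 L
T = (151.52)(0.67197)/((1.85)(0.08206)) = 670.7 K

T ≈ 670.7 K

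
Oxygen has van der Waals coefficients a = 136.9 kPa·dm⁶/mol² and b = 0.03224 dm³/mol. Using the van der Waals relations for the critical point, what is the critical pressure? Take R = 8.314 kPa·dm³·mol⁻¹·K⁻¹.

P_c ≈ 4878 kPa

For a van der Waals gas, P_c = a/(27b²).
P_c = 136.9/(27×(0.03224)²) = 136.9/0.028064 = 4878 kPa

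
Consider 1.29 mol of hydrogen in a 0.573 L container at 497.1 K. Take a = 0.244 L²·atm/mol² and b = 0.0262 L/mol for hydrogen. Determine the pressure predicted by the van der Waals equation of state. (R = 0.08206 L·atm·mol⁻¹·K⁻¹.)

P ≈ 96.36 atm

P = nRT/(V − nb) − a n²/V²
nRT/(V − nb) = (1.29)(0.08206)(497.1)/(0.573 − 1.29×0.0262) = 52.622/0.53920 = 97.593 atm
a n²/V² = (0.244)(1.29)²/(0.573)² = 1.2367 atm
P = 97.593 − 1.2367 = 96.36 atm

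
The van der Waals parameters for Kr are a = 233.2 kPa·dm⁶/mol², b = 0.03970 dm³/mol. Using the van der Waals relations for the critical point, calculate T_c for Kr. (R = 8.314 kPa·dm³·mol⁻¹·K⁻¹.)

For a van der Waals gas, T_c = 8a/(27Rb).
T_c = 8×233.2/(27×8.314×0.03970) = 1865.6/8.9118 = 209.3 K

T_c ≈ 209.3 K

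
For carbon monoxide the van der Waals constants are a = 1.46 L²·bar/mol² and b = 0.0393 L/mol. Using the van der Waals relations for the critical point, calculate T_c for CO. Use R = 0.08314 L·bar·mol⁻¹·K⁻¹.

T_c ≈ 132.4 K

For a van der Waals gas, T_c = 8a/(27Rb).
T_c = 8×1.46/(27×0.08314×0.0393) = 11.680/0.088220 = 132.4 K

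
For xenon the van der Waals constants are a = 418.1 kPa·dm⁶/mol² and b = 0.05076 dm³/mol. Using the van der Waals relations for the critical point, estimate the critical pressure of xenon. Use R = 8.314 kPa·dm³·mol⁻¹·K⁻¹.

P_c ≈ 6010 kPa

For a van der Waals gas, P_c = a/(27b²).
P_c = 418.1/(27×(0.05076)²) = 418.1/0.069568 = 6010 kPa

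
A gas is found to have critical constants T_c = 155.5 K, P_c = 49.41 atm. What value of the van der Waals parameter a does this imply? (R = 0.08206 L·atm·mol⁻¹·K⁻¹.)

a ≈ 1.390 L²·atm/mol²

From T_c = 8a/(27Rb) and P_c = a/(27b²): a = 27 R² T_c²/(64 P_c).
a = 27×(0.08206)²×(155.5)²/(64×49.41) = 4396.3/3162.2 = 1.390 L²·atm/mol²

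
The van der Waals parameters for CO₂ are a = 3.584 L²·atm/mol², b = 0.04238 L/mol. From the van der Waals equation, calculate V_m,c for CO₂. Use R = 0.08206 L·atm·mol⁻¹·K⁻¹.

V_m,c ≈ 0.1271 L/mol

For a van der Waals gas, V_m,c = 3b.
V_m,c = 3×0.04238 = 0.1271 L/mol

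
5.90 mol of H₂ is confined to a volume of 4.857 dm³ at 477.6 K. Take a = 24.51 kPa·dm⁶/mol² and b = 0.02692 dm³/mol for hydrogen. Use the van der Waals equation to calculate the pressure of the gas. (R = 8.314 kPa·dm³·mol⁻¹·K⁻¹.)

P = nRT/(V − nb) − a n²/V²
nRT/(V − nb) = (5.90)(8.314)(477.6)/(4.857 − 5.90×0.02692) = 23428/4.6982 = 4986.6 kPa
a n²/V² = (24.51)(5.90)²/(4.857)² = 36.167 kPa
P = 4986.6 − 36.167 = 4950 kPa

P ≈ 4950 kPa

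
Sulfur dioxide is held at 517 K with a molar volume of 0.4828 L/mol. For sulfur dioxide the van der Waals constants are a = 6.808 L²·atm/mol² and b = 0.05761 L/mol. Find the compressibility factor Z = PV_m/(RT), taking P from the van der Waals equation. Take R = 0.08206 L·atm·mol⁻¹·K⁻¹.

Z ≈ 0.8031

P = RT/(V_m − b) − a/V_m² = (0.08206)(517)/(0.4828 − 0.05761) − 6.808/(0.4828)²
  = 42.425/0.42519 − 29.207 = 99.779 − 29.207 = 70.572 atm
Z = PV_m/(RT) = (70.572)(0.4828)/((0.08206)(517)) = 34.072/42.425 = 0.8031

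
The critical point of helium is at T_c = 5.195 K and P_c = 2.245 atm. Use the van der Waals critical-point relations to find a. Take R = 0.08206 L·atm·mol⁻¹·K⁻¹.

From T_c = 8a/(27Rb) and P_c = a/(27b²): a = 27 R² T_c²/(64 P_c).
a = 27×(0.08206)²×(5.195)²/(64×2.245) = 4.9068/143.68 = 0.03415 L²·atm/mol²

a ≈ 0.03415 L²·atm/mol²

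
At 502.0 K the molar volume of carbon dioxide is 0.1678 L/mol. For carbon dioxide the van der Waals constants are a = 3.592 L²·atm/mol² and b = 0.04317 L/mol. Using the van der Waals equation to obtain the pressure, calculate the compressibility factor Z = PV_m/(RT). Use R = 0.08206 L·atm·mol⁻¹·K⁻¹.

Z ≈ 0.8267

P = RT/(V_m − b) − a/V_m² = (0.08206)(502.0)/(0.1678 − 0.04317) − 3.592/(0.1678)²
  = 41.194/0.12463 − 127.57 = 330.53 − 127.57 = 202.96 atm
Z = PV_m/(RT) = (202.96)(0.1678)/((0.08206)(502.0)) = 34.057/41.194 = 0.8267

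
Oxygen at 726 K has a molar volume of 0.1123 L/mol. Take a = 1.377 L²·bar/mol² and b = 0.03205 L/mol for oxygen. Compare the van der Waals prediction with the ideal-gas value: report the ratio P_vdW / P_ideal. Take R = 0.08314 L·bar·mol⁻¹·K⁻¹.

Ideal: P_ideal = RT/V_m = (0.08314)(726)/0.1123 = 537.486 bar
vdW: P = RT/(V_m − b) − a/V_m² = 60.3596/0.0802500 − 1.377/0.0126113 = 752.145 − 109.188 = 642.957 bar
Ratio = 642.957/537.486 = 1.196

P_vdW / P_ideal ≈ 1.196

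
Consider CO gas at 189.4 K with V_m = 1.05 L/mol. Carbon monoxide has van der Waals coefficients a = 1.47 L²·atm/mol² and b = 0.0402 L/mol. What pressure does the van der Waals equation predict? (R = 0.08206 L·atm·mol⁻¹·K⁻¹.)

P = RT/(V_m − b) − a/V_m²
RT/(V_m − b) = (0.08206)(189.4)/(1.05 − 0.0402) = 15.542/1.0098 = 15.391 atm
a/V_m² = 1.47/(1.05)² = 1.3333 atm
P = 15.391 − 1.3333 = 14.06 atm

P ≈ 14.06 atm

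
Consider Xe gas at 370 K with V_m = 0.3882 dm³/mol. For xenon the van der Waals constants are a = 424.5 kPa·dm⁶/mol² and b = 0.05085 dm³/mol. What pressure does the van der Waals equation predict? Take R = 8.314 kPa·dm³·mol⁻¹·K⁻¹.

P ≈ 6302 kPa

P = RT/(V_m − b) − a/V_m²
RT/(V_m − b) = (8.314)(370)/(0.3882 − 0.05085) = 3076.2/0.33735 = 9118.7 kPa
a/V_m² = 424.5/(0.3882)² = 2816.9 kPa
P = 9118.7 − 2816.9 = 6302 kPa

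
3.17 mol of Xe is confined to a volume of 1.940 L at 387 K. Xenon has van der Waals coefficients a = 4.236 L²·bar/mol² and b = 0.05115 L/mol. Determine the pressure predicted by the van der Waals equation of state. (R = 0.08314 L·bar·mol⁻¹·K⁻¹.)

P ≈ 46.06 bar

P = nRT/(V − nb) − a n²/V²
nRT/(V − nb) = (3.17)(0.08314)(387)/(1.940 − 3.17×0.05115) = 102.00/1.7779 = 57.371 bar
a n²/V² = (4.236)(3.17)²/(1.940)² = 11.310 bar
P = 57.371 − 11.310 = 46.06 bar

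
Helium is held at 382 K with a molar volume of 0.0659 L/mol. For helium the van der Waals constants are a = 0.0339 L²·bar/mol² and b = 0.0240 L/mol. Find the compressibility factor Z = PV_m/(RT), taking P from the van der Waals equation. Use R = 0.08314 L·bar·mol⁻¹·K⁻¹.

P = RT/(V_m − b) − a/V_m² = (0.08314)(382)/(0.0659 − 0.0240) − 0.0339/(0.0659)²
  = 31.759/0.041900 − 7.8060 = 757.97 − 7.8060 = 750.16 bar
Z = PV_m/(RT) = (750.16)(0.0659)/((0.08314)(382)) = 49.436/31.759 = 1.557

Z ≈ 1.557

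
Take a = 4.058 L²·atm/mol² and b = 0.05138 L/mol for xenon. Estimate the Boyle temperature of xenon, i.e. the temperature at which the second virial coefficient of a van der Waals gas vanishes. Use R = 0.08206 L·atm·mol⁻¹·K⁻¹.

For a van der Waals gas the second virial coefficient B₂ = b − a/(RT) vanishes at T_B = a/(Rb).
T_B = 4.058/(0.08206×0.05138) = 4.058/0.0042162 = 962.5 K

T_B ≈ 962.5 K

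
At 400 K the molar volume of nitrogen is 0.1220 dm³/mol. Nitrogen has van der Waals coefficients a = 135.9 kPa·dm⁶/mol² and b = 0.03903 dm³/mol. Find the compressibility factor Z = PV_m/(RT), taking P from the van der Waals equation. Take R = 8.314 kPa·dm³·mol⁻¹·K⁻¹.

Z ≈ 1.135

P = RT/(V_m − b) − a/V_m² = (8.314)(400)/(0.1220 − 0.03903) − 135.9/(0.1220)²
  = 3325.6/0.082970 − 9130.6 = 40082 − 9130.6 = 30951 kPa
Z = PV_m/(RT) = (30951)(0.1220)/((8.314)(400)) = 3776.0/3325.6 = 1.135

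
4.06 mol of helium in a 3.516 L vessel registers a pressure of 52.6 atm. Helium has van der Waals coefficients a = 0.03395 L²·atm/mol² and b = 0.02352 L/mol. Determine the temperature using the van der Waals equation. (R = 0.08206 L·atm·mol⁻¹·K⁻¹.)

T = (P + a n²/V²)(V − nb)/(nR)
P + a n²/V² = 52.6 + (0.03395)(4.06)²/(3.516)² = 52.645 atm
V − nb = 3.516 − (4.06)(0.02352) = 3.4205 L
T = (52.645)(3.4205)/((4.06)(0.08206)) = 540.5 K

T ≈ 540.5 K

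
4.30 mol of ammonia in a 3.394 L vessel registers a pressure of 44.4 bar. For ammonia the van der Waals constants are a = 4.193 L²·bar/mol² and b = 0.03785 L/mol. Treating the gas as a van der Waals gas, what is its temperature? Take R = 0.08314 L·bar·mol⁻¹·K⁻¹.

T ≈ 462.1 K

T = (P + a n²/V²)(V − nb)/(nR)
P + a n²/V² = 44.4 + (4.193)(4.30)²/(3.394)² = 51.130 bar
V − nb = 3.394 − (4.30)(0.03785) = 3.2312 L
T = (51.130)(3.2312)/((4.30)(0.08314)) = 462.1 K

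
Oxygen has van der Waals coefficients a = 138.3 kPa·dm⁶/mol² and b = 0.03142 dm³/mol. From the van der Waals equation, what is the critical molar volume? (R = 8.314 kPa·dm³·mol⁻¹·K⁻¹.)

V_m,c ≈ 0.09426 dm³/mol

For a van der Waals gas, V_m,c = 3b.
V_m,c = 3×0.03142 = 0.09426 dm³/mol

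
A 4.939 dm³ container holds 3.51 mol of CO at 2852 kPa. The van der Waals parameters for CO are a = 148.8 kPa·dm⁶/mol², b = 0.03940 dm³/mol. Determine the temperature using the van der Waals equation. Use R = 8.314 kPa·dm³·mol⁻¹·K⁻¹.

T = (P + a n²/V²)(V − nb)/(nR)
P + a n²/V² = 2852 + (148.8)(3.51)²/(4.939)² = 2927.2 kPa
V − nb = 4.939 − (3.51)(0.03940) = 4.8007 dm³
T = (2927.2)(4.8007)/((3.51)(8.314)) = 481.5 K

T ≈ 481.5 K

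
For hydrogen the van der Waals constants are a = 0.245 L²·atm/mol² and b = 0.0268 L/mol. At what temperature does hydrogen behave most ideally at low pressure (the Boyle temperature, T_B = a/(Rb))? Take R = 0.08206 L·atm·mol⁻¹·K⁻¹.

T_B ≈ 111.4 K

For a van der Waals gas the second virial coefficient B₂ = b − a/(RT) vanishes at T_B = a/(Rb).
T_B = 0.245/(0.08206×0.0268) = 0.245/0.0021992 = 111.4 K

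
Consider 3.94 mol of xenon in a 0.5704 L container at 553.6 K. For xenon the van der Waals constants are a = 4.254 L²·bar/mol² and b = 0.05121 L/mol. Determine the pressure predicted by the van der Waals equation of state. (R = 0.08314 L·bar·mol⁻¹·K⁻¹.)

P ≈ 289.0 bar

P = nRT/(V − nb) − a n²/V²
nRT/(V − nb) = (3.94)(0.08314)(553.6)/(0.5704 − 3.94×0.05121) = 181.34/0.36863 = 491.93 bar
a n²/V² = (4.254)(3.94)²/(0.5704)² = 202.97 bar
P = 491.93 − 202.97 = 289.0 bar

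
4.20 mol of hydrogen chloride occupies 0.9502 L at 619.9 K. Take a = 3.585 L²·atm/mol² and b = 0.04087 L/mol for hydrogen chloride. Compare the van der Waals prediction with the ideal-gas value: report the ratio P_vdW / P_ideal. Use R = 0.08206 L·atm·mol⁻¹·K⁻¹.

Ideal: P_ideal = nRT/V = (4.20)(0.08206)(619.9)/0.9502 = 224.847 atm
vdW: P = nRT/(V − nb) − a n²/V² = 213.650/0.778546 − 63.2394/0.902880 = 274.422 − 70.0419 = 204.380 atm
Ratio = 204.380/224.847 = 0.9090

P_vdW / P_ideal ≈ 0.9090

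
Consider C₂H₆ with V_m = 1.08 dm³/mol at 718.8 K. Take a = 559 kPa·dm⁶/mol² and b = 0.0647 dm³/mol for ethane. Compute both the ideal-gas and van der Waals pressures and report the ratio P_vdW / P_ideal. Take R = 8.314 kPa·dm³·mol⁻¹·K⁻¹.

Ideal: P_ideal = RT/V_m = (8.314)(718.8)/1.08 = 5533.43 kPa
vdW: P = RT/(V_m − b) − a/V_m² = 5976.10/1.01530 − 559/1.16640 = 5886.04 − 479.252 = 5406.79 kPa
Ratio = 5406.79/5533.43 = 0.9771

P_vdW / P_ideal ≈ 0.9771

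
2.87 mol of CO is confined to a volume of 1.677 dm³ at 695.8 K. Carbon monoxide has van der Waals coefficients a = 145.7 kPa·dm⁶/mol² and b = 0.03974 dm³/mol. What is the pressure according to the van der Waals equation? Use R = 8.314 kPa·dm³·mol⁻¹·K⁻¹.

P ≈ 10196 kPa

P = nRT/(V − nb) − a n²/V²
nRT/(V − nb) = (2.87)(8.314)(695.8)/(1.677 − 2.87×0.03974) = 16603/1.5629 = 10623 kPa
a n²/V² = (145.7)(2.87)²/(1.677)² = 426.73 kPa
P = 10623 − 426.73 = 10196 kPa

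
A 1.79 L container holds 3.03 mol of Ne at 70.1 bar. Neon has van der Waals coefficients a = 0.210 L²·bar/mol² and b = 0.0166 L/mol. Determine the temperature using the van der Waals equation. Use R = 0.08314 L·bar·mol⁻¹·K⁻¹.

T ≈ 488.3 K

T = (P + a n²/V²)(V − nb)/(nR)
P + a n²/V² = 70.1 + (0.210)(3.03)²/(1.79)² = 70.702 bar
V − nb = 1.79 − (3.03)(0.0166) = 1.7397 L
T = (70.702)(1.7397)/((3.03)(0.08314)) = 488.3 K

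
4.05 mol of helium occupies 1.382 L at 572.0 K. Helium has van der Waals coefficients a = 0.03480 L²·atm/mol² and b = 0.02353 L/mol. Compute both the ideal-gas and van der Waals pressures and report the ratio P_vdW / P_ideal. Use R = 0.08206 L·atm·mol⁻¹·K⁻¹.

P_vdW / P_ideal ≈ 1.072

Ideal: P_ideal = nRT/V = (4.05)(0.08206)(572.0)/1.382 = 137.554 atm
vdW: P = nRT/(V − nb) − a n²/V² = 190.100/1.28670 − 0.570807/1.90992 = 147.742 − 0.298864 = 147.443 atm
Ratio = 147.443/137.554 = 1.072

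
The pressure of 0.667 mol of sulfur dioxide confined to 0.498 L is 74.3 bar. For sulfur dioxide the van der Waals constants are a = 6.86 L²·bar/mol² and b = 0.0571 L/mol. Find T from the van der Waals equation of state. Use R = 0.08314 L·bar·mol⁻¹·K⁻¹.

T = (P + a n²/V²)(V − nb)/(nR)
P + a n²/V² = 74.3 + (6.86)(0.667)²/(0.498)² = 86.606 bar
V − nb = 0.498 − (0.667)(0.0571) = 0.45991 L
T = (86.606)(0.45991)/((0.667)(0.08314)) = 718.3 K

T ≈ 718.3 K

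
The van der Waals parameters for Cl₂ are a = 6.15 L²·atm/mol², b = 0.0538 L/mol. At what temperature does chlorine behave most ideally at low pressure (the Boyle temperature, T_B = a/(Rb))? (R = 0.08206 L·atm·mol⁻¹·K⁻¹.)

For a van der Waals gas the second virial coefficient B₂ = b − a/(RT) vanishes at T_B = a/(Rb).
T_B = 6.15/(0.08206×0.0538) = 6.15/0.0044148 = 1393 K

T_B ≈ 1393 K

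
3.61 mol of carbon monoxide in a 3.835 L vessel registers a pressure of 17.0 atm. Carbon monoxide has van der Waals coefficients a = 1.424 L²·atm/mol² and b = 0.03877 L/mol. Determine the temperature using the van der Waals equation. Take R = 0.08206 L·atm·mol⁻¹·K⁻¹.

T = (P + a n²/V²)(V − nb)/(nR)
P + a n²/V² = 17.0 + (1.424)(3.61)²/(3.835)² = 18.262 atm
V − nb = 3.835 − (3.61)(0.03877) = 3.6950 L
T = (18.262)(3.6950)/((3.61)(0.08206)) = 227.8 K

T ≈ 227.8 K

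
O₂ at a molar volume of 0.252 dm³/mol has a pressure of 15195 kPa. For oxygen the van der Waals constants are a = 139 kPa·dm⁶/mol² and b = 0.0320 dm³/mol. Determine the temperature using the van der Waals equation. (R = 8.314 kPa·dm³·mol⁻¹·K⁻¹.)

T ≈ 460.0 K

T = (P + a/V_m²)(V_m − b)/R
P + a/V_m² = 15195 + 139/(0.252)² = 17384 kPa
V_m − b = 0.252 − 0.0320 = 0.22000 dm³/mol
T = (17384)(0.22000)/8.314 = 460.0 K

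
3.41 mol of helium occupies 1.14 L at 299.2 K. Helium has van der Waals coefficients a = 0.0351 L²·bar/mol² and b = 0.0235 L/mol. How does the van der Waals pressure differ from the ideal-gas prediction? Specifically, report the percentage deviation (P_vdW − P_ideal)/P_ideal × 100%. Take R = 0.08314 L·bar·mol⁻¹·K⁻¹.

Ideal: P_ideal = nRT/V = (3.41)(0.08314)(299.2)/1.14 = 74.4083 bar
vdW: P = nRT/(V − nb) − a n²/V² = 84.8254/1.05987 − 0.408146/1.29960 = 80.0338 − 0.314055 = 79.7197 bar
% deviation = (79.7197 − 74.4083)/74.4083 × 100% = 7.14%

7.14 %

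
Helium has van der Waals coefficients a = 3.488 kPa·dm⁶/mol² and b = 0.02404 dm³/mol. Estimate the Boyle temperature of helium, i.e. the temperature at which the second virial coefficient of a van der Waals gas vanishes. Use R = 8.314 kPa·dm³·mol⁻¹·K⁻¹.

T_B ≈ 17.45 K

For a van der Waals gas the second virial coefficient B₂ = b − a/(RT) vanishes at T_B = a/(Rb).
T_B = 3.488/(8.314×0.02404) = 3.488/0.19987 = 17.45 K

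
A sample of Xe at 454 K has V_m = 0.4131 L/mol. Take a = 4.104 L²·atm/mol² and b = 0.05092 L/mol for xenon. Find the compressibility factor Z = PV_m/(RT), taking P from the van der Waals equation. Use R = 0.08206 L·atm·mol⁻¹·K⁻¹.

P = RT/(V_m − b) − a/V_m² = (0.08206)(454)/(0.4131 − 0.05092) − 4.104/(0.4131)²
  = 37.255/0.36218 − 24.049 = 102.86 − 24.049 = 78.81 atm
Z = PV_m/(RT) = (78.81)(0.4131)/((0.08206)(454)) = 32.556/37.255 = 0.8739

Z ≈ 0.8739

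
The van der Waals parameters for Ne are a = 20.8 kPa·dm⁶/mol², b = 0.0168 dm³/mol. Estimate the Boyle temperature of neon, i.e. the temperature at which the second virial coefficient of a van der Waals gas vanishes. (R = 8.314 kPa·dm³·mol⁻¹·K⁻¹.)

T_B ≈ 148.9 K

For a van der Waals gas the second virial coefficient B₂ = b − a/(RT) vanishes at T_B = a/(Rb).
T_B = 20.8/(8.314×0.0168) = 20.8/0.13968 = 148.9 K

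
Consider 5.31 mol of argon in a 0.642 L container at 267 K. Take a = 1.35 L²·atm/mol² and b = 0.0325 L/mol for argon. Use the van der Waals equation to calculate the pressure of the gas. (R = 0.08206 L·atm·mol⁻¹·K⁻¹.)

P ≈ 155.5 atm

P = nRT/(V − nb) − a n²/V²
nRT/(V − nb) = (5.31)(0.08206)(267)/(0.642 − 5.31×0.0325) = 116.34/0.46943 = 247.83 atm
a n²/V² = (1.35)(5.31)²/(0.642)² = 92.353 atm
P = 247.83 − 92.353 = 155.5 atm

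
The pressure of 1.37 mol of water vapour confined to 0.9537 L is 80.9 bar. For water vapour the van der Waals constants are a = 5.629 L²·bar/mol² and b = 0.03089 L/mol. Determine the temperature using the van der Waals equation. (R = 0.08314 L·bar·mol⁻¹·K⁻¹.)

T = (P + a n²/V²)(V − nb)/(nR)
P + a n²/V² = 80.9 + (5.629)(1.37)²/(0.9537)² = 92.516 bar
V − nb = 0.9537 − (1.37)(0.03089) = 0.91138 L
T = (92.516)(0.91138)/((1.37)(0.08314)) = 740.3 K

T ≈ 740.3 K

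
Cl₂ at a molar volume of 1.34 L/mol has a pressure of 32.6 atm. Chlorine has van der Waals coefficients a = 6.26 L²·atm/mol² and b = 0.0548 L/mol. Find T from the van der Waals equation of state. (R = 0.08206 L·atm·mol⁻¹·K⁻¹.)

T ≈ 565.2 K

T = (P + a/V_m²)(V_m − b)/R
P + a/V_m² = 32.6 + 6.26/(1.34)² = 36.086 atm
V_m − b = 1.34 − 0.0548 = 1.2852 L/mol
T = (36.086)(1.2852)/0.08206 = 565.2 K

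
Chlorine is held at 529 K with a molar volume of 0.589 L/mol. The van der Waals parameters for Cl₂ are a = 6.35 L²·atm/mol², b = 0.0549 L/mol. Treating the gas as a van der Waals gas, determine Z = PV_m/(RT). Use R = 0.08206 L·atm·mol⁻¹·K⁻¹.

P = RT/(V_m − b) − a/V_m² = (0.08206)(529)/(0.589 − 0.0549) − 6.35/(0.589)²
  = 43.410/0.53410 − 18.304 = 81.277 − 18.304 = 62.973 atm
Z = PV_m/(RT) = (62.973)(0.589)/((0.08206)(529)) = 37.091/43.410 = 0.8544

Z ≈ 0.8544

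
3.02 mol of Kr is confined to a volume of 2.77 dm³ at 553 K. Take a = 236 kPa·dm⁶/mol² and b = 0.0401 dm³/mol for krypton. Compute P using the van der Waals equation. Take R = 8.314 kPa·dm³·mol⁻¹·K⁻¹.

P = nRT/(V − nb) − a n²/V²
nRT/(V − nb) = (3.02)(8.314)(553)/(2.77 − 3.02×0.0401) = 13885/2.6489 = 5241.8 kPa
a n²/V² = (236)(3.02)²/(2.77)² = 280.52 kPa
P = 5241.8 − 280.52 = 4961 kPa

P ≈ 4961 kPa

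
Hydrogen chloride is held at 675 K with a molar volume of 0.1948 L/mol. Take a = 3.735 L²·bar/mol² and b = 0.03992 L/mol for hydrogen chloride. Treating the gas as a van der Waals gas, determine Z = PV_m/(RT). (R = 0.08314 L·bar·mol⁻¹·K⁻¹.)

Z ≈ 0.9161

P = RT/(V_m − b) − a/V_m² = (0.08314)(675)/(0.1948 − 0.03992) − 3.735/(0.1948)²
  = 56.120/0.15488 − 98.427 = 362.35 − 98.427 = 263.92 bar
Z = PV_m/(RT) = (263.92)(0.1948)/((0.08314)(675)) = 51.412/56.120 = 0.9161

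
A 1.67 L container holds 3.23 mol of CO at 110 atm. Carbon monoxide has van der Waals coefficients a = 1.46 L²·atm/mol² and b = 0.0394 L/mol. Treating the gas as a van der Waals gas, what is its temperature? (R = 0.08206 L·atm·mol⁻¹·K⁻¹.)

T = (P + a n²/V²)(V − nb)/(nR)
P + a n²/V² = 110 + (1.46)(3.23)²/(1.67)² = 115.46 atm
V − nb = 1.67 − (3.23)(0.0394) = 1.5427 L
T = (115.46)(1.5427)/((3.23)(0.08206)) = 672.0 K

T ≈ 672.0 K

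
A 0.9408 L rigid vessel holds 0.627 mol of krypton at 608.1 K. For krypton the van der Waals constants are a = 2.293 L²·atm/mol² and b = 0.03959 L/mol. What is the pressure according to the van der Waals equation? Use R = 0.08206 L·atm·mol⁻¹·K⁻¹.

P = nRT/(V − nb) − a n²/V²
nRT/(V − nb) = (0.627)(0.08206)(608.1)/(0.9408 − 0.627×0.03959) = 31.288/0.91598 = 34.158 atm
a n²/V² = (2.293)(0.627)²/(0.9408)² = 1.0185 atm
P = 34.158 − 1.0185 = 33.14 atm

P ≈ 33.14 atm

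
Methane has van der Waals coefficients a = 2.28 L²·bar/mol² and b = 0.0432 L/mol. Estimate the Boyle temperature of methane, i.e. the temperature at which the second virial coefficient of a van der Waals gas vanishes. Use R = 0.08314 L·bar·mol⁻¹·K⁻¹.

For a van der Waals gas the second virial coefficient B₂ = b − a/(RT) vanishes at T_B = a/(Rb).
T_B = 2.28/(0.08314×0.0432) = 2.28/0.0035916 = 634.8 K

T_B ≈ 634.8 K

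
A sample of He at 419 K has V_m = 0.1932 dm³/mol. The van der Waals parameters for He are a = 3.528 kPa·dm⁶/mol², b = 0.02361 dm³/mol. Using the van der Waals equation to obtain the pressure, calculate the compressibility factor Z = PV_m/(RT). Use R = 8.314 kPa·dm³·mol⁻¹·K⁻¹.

P = RT/(V_m − b) − a/V_m² = (8.314)(419)/(0.1932 − 0.02361) − 3.528/(0.1932)²
  = 3483.6/0.16959 − 94.518 = 20541 − 94.518 = 20446 kPa
Z = PV_m/(RT) = (20446)(0.1932)/((8.314)(419)) = 3950.2/3483.6 = 1.134

Z ≈ 1.134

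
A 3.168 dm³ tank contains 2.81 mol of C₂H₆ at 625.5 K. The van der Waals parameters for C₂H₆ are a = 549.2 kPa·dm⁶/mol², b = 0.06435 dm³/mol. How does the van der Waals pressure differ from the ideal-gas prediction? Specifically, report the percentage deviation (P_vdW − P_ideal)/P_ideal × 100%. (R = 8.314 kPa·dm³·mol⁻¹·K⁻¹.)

Ideal: P_ideal = nRT/V = (2.81)(8.314)(625.5)/3.168 = 4612.73 kPa
vdW: P = nRT/(V − nb) − a n²/V² = 14613.1/2.98718 − 4336.54/10.0362 = 4891.94 − 432.090 = 4459.85 kPa
% deviation = (4459.85 − 4612.73)/4612.73 × 100% = -3.31%

-3.31 %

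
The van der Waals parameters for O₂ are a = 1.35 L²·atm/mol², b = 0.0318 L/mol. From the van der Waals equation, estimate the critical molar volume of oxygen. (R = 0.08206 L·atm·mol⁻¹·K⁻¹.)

For a van der Waals gas, V_m,c = 3b.
V_m,c = 3×0.0318 = 0.09540 L/mol

V_m,c ≈ 0.09540 L/mol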